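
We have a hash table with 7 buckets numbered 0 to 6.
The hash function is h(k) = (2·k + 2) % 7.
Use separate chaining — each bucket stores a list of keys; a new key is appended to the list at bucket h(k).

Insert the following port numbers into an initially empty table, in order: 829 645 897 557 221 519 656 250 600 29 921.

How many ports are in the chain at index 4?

829 -> bucket 1
645 -> bucket 4
897 -> bucket 4 (collision)
557 -> bucket 3
221 -> bucket 3 (collision)
519 -> bucket 4 (collision)
656 -> bucket 5
250 -> bucket 5 (collision)
600 -> bucket 5 (collision)
29 -> bucket 4 (collision)
921 -> bucket 3 (collision)
Final buckets:
0: _
1: 829
2: _
3: 557 -> 221 -> 921
4: 645 -> 897 -> 519 -> 29
5: 656 -> 250 -> 600
6: _

4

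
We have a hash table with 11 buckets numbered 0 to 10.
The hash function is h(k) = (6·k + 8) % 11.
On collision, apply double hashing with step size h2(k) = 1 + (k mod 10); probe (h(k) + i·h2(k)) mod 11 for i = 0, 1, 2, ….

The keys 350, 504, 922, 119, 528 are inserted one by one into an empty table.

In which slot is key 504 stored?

350: h=7 -> slot 7
504: h=7, h2=5, probe 7,1 -> slot 1
922: h=7, h2=3, probe 7,10 -> slot 10
119: h=7, h2=10, probe 7,6 -> slot 6
528: h=8 -> slot 8
Table: [., 504, ., ., ., ., 119, 350, 528, ., 922]

1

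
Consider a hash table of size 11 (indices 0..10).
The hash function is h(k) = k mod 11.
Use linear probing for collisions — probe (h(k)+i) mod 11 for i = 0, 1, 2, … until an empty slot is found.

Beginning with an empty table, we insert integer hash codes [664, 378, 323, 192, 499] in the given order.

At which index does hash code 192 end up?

7

Insert 664: h=4, slot 4 empty → index 4.
Insert 378: h=4, slot 4 occupied → index 5.
Insert 323: h=4, slots 4,5 occupied → index 6.
Insert 192: h=5, slots 5,6 occupied → index 7.
Insert 499: h=4, slots 4,5,6,7 occupied → index 8.
Table: [—, —, —, —, 664, 378, 323, 192, 499, —, —]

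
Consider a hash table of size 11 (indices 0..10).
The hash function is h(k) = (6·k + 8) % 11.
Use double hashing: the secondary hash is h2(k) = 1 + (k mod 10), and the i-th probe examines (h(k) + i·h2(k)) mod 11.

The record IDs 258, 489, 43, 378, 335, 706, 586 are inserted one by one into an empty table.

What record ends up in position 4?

Insert 258: h=5, slot 5 empty → index 5.
Insert 489: h=5, h2=10, slot 5 occupied → index 4.
Insert 43: h=2, slot 2 empty → index 2.
Insert 378: h=10, slot 10 empty → index 10.
Insert 335: h=5, h2=6, slot 5 occupied → index 0.
Insert 706: h=9, slot 9 empty → index 9.
Insert 586: h=4, h2=7, slots 4,0 occupied → index 7.
Table: [335, ∅, 43, ∅, 489, 258, ∅, 586, ∅, 706, 378]

489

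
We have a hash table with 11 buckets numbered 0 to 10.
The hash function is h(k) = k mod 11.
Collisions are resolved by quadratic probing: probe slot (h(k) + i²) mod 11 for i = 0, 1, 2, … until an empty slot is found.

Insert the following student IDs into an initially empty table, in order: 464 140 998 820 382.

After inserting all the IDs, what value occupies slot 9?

998

Insert 464: h=2, slot 2 empty => index 2.
Insert 140: h=8, slot 8 empty => index 8.
Insert 998: h=8, slot 8 occupied => index 9.
Insert 820: h=6, slot 6 empty => index 6.
Insert 382: h=8, slots 8,9 occupied => index 1.
Table: [_, 382, 464, _, _, _, 820, _, 140, 998, _]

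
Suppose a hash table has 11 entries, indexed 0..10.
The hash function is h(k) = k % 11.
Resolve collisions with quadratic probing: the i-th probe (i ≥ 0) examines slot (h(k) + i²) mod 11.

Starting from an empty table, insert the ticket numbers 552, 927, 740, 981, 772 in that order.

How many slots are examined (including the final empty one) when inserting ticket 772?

4

Insert 552: h=2, slot 2 empty -> index 2.
Insert 927: h=3, slot 3 empty -> index 3.
Insert 740: h=3, slot 3 occupied -> index 4.
Insert 981: h=2, slots 2,3 occupied -> index 6.
Insert 772: h=2, slots 2,3,6 occupied -> index 0.
Table: [772, ∅, 552, 927, 740, ∅, 981, ∅, ∅, ∅, ∅]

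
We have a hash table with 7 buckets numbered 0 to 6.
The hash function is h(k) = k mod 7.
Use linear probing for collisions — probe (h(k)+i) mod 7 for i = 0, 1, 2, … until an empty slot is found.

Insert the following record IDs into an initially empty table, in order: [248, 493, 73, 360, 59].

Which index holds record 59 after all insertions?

248 hashes to 3; slot 3 is free -> place at 3.
493 hashes to 3; 3 taken -> place at 4.
73 hashes to 3; 3,4 taken -> place at 5.
360 hashes to 3; 3,4,5 taken -> place at 6.
59 hashes to 3; 3,4,5,6 taken -> place at 0.
Table: [59, ., ., 248, 493, 73, 360]

0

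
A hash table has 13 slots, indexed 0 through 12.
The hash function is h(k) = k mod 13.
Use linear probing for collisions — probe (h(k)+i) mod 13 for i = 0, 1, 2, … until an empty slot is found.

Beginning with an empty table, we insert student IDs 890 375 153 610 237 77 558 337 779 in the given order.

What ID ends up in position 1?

558

890 hashes to 6; slot 6 is free => place at 6.
375 hashes to 11; slot 11 is free => place at 11.
153 hashes to 10; slot 10 is free => place at 10.
610 hashes to 12; slot 12 is free => place at 12.
237 hashes to 3; slot 3 is free => place at 3.
77 hashes to 12; 12 taken => place at 0.
558 hashes to 12; 12,0 taken => place at 1.
337 hashes to 12; 12,0,1 taken => place at 2.
779 hashes to 12; 12,0,1,2,3 taken => place at 4.
Table: [77, 558, 337, 237, 779, ∅, 890, ∅, ∅, ∅, 153, 375, 610]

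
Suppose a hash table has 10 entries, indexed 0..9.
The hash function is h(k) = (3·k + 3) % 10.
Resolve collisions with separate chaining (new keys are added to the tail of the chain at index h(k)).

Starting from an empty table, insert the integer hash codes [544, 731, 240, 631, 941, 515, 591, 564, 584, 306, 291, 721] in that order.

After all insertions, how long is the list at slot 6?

544 → bucket 5
731 → bucket 6
240 → bucket 3
631 → bucket 6 (collision)
941 → bucket 6 (collision)
515 → bucket 8
591 → bucket 6 (collision)
564 → bucket 5 (collision)
584 → bucket 5 (collision)
306 → bucket 1
291 → bucket 6 (collision)
721 → bucket 6 (collision)
Final buckets:
0: -
1: 306
2: -
3: 240
4: -
5: 544 -> 564 -> 584
6: 731 -> 631 -> 941 -> 591 -> 291 -> 721
7: -
8: 515
9: -

6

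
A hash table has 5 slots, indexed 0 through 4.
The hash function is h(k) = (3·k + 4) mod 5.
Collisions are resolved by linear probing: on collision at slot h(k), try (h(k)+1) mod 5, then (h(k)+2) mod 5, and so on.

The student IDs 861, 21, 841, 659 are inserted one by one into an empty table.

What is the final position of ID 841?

Insert 861: h=2, slot 2 empty => index 2.
Insert 21: h=2, slot 2 occupied => index 3.
Insert 841: h=2, slots 2,3 occupied => index 4.
Insert 659: h=1, slot 1 empty => index 1.
Table: [., 659, 861, 21, 841]

4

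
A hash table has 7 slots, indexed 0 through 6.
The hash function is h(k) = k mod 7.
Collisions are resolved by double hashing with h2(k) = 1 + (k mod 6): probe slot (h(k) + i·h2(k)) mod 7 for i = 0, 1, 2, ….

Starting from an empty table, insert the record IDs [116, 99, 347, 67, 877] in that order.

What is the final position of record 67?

116 hashes to 4; slot 4 is free => place at 4.
99 hashes to 1; slot 1 is free => place at 1.
347 hashes to 4, h2=6; 4 taken => place at 3.
67 hashes to 4, h2=2; 4 taken => place at 6.
877 hashes to 2; slot 2 is free => place at 2.
Table: [., 99, 877, 347, 116, ., 67]

6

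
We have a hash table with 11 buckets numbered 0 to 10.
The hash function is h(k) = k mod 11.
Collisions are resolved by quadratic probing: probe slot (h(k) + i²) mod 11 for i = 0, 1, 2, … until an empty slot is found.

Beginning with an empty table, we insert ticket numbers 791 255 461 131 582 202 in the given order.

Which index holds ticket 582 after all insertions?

8

Insert 791: h=10, slot 10 empty → index 10.
Insert 255: h=2, slot 2 empty → index 2.
Insert 461: h=10, slot 10 occupied → index 0.
Insert 131: h=10, slots 10,0 occupied → index 3.
Insert 582: h=10, slots 10,0,3 occupied → index 8.
Insert 202: h=4, slot 4 empty → index 4.
Table: [461, —, 255, 131, 202, —, —, —, 582, —, 791]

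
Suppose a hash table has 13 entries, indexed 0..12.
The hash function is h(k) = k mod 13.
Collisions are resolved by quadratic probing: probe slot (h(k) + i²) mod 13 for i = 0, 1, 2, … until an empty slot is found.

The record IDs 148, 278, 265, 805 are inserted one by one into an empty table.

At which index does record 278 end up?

6

148: h=5 => slot 5
278: h=5, probe 5,6 => slot 6
265: h=5, probe 5,6,9 => slot 9
805: h=12 => slot 12
Table: [_, _, _, _, _, 148, 278, _, _, 265, _, _, 805]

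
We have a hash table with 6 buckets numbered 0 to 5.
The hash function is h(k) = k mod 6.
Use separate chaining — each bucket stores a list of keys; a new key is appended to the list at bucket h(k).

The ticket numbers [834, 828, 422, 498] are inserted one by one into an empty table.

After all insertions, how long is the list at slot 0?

3

Insert 834: h=0, bucket 0 empty → new chain.
Insert 828: h=0, bucket 0 nonempty → append to chain.
Insert 422: h=2, bucket 2 empty → new chain.
Insert 498: h=0, bucket 0 nonempty → append to chain.
Final buckets:
0: 834 -> 828 -> 498
1: _
2: 422
3: _
4: _
5: _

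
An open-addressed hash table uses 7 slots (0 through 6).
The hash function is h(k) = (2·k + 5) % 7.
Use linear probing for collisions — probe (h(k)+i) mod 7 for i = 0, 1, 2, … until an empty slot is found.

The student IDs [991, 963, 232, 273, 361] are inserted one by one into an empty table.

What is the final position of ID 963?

Insert 991: h=6, slot 6 empty -> index 6.
Insert 963: h=6, slot 6 occupied -> index 0.
Insert 232: h=0, slot 0 occupied -> index 1.
Insert 273: h=5, slot 5 empty -> index 5.
Insert 361: h=6, slots 6,0,1 occupied -> index 2.
Table: [963, 232, 361, ∅, ∅, 273, 991]

0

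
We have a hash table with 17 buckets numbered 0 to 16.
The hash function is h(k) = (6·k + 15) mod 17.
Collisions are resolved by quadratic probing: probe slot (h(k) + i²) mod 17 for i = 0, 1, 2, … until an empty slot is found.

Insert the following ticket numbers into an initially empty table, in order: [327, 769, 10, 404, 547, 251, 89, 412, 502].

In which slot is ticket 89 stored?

327: h=5 -> slot 5
769: h=5, probe 5,6 -> slot 6
10: h=7 -> slot 7
404: h=8 -> slot 8
547: h=16 -> slot 16
251: h=8, probe 8,9 -> slot 9
89: h=5, probe 5,6,9,14 -> slot 14
412: h=5, probe 5,6,9,14,4 -> slot 4
502: h=1 -> slot 1
Table: [_, 502, _, _, 412, 327, 769, 10, 404, 251, _, _, _, _, 89, _, 547]

14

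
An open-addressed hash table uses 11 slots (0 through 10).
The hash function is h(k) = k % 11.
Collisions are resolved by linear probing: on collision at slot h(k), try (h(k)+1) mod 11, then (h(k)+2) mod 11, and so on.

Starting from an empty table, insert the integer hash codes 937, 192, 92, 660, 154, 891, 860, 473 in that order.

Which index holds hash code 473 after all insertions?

7

937: h=2 => slot 2
192: h=5 => slot 5
92: h=4 => slot 4
660: h=0 => slot 0
154: h=0, probe 0,1 => slot 1
891: h=0, probe 0,1,2,3 => slot 3
860: h=2, probe 2,3,4,5,6 => slot 6
473: h=0, probe 0,1,2,3,4,5,6,7 => slot 7
Table: [660, 154, 937, 891, 92, 192, 860, 473, _, _, _]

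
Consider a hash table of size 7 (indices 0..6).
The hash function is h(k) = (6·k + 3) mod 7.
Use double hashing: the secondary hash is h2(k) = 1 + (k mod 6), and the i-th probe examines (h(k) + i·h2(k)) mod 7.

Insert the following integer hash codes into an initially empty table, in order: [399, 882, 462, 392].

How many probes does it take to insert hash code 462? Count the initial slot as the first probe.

3

399 hashes to 3; slot 3 is free → place at 3.
882 hashes to 3, h2=1; 3 taken → place at 4.
462 hashes to 3, h2=1; 3,4 taken → place at 5.
392 hashes to 3, h2=3; 3 taken → place at 6.
Table: [_, _, _, 399, 882, 462, 392]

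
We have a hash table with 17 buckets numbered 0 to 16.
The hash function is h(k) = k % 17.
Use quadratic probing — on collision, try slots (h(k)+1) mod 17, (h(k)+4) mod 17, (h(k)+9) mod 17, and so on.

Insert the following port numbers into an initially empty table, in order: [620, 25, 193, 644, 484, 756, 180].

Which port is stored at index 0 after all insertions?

756

620 hashes to 8; slot 8 is free -> place at 8.
25 hashes to 8; 8 taken -> place at 9.
193 hashes to 6; slot 6 is free -> place at 6.
644 hashes to 15; slot 15 is free -> place at 15.
484 hashes to 8; 8,9 taken -> place at 12.
756 hashes to 8; 8,9,12 taken -> place at 0.
180 hashes to 10; slot 10 is free -> place at 10.
Table: [756, ∅, ∅, ∅, ∅, ∅, 193, ∅, 620, 25, 180, ∅, 484, ∅, ∅, 644, ∅]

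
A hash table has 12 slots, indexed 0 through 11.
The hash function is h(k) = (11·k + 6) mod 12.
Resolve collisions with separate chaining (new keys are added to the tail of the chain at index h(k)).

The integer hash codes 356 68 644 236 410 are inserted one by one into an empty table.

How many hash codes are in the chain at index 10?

4

Insert 356: h=10, bucket 10 empty → new chain.
Insert 68: h=10, bucket 10 nonempty → append to chain.
Insert 644: h=10, bucket 10 nonempty → append to chain.
Insert 236: h=10, bucket 10 nonempty → append to chain.
Insert 410: h=4, bucket 4 empty → new chain.
Final buckets:
0: —
1: —
2: —
3: —
4: 410
5: —
6: —
7: —
8: —
9: —
10: 356 -> 68 -> 644 -> 236
11: —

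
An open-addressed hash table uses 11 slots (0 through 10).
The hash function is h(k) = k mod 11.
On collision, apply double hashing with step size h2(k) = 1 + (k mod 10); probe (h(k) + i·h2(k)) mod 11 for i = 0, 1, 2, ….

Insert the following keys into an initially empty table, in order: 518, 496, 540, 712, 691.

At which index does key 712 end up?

518: h=1 → slot 1
496: h=1, h2=7, probe 1,8 → slot 8
540: h=1, h2=1, probe 1,2 → slot 2
712: h=8, h2=3, probe 8,0 → slot 0
691: h=9 → slot 9
Table: [712, 518, 540, _, _, _, _, _, 496, 691, _]

0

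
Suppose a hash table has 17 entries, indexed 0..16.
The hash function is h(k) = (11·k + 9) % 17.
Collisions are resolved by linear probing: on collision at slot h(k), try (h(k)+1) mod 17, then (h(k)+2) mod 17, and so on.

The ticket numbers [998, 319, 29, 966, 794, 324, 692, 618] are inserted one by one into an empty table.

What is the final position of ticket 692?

8

998: h=5 -> slot 5
319: h=16 -> slot 16
29: h=5, probe 5,6 -> slot 6
966: h=10 -> slot 10
794: h=5, probe 5,6,7 -> slot 7
324: h=3 -> slot 3
692: h=5, probe 5,6,7,8 -> slot 8
618: h=7, probe 7,8,9 -> slot 9
Table: [., ., ., 324, ., 998, 29, 794, 692, 618, 966, ., ., ., ., ., 319]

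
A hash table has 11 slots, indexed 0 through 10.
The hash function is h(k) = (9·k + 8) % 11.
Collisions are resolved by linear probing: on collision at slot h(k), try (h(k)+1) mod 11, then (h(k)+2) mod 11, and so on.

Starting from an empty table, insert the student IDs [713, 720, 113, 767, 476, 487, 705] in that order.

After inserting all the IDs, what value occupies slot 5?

487

Insert 713: h=1, slot 1 empty => index 1.
Insert 720: h=9, slot 9 empty => index 9.
Insert 113: h=2, slot 2 empty => index 2.
Insert 767: h=3, slot 3 empty => index 3.
Insert 476: h=2, slots 2,3 occupied => index 4.
Insert 487: h=2, slots 2,3,4 occupied => index 5.
Insert 705: h=6, slot 6 empty => index 6.
Table: [., 713, 113, 767, 476, 487, 705, ., ., 720, .]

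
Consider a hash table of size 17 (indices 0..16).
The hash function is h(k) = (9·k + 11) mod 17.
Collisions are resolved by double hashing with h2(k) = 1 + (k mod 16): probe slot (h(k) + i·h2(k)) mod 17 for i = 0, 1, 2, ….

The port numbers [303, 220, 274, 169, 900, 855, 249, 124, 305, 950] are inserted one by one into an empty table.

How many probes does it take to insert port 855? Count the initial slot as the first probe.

303 hashes to 1; slot 1 is free -> place at 1.
220 hashes to 2; slot 2 is free -> place at 2.
274 hashes to 12; slot 12 is free -> place at 12.
169 hashes to 2, h2=10; 2,12 taken -> place at 5.
900 hashes to 2, h2=5; 2 taken -> place at 7.
855 hashes to 5, h2=8; 5 taken -> place at 13.
249 hashes to 8; slot 8 is free -> place at 8.
124 hashes to 5, h2=13; 5,1 taken -> place at 14.
305 hashes to 2, h2=2; 2 taken -> place at 4.
950 hashes to 10; slot 10 is free -> place at 10.
Table: [., 303, 220, ., 305, 169, ., 900, 249, ., 950, ., 274, 855, 124, ., .]

2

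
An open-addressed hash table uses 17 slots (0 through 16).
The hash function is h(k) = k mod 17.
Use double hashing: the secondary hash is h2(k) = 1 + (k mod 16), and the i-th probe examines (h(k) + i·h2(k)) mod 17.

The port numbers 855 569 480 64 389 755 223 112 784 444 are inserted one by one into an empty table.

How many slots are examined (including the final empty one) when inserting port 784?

2

Insert 855: h=5, slot 5 empty → index 5.
Insert 569: h=8, slot 8 empty → index 8.
Insert 480: h=4, slot 4 empty → index 4.
Insert 64: h=13, slot 13 empty → index 13.
Insert 389: h=15, slot 15 empty → index 15.
Insert 755: h=7, slot 7 empty → index 7.
Insert 223: h=2, slot 2 empty → index 2.
Insert 112: h=10, slot 10 empty → index 10.
Insert 784: h=2, h2=1, slot 2 occupied → index 3.
Insert 444: h=2, h2=13, slots 2,15 occupied → index 11.
Table: [-, -, 223, 784, 480, 855, -, 755, 569, -, 112, 444, -, 64, -, 389, -]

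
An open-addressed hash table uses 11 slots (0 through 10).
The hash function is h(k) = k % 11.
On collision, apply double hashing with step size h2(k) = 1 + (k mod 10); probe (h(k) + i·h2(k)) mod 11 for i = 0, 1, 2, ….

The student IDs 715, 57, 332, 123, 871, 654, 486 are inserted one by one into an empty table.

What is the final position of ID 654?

Insert 715: h=0, slot 0 empty -> index 0.
Insert 57: h=2, slot 2 empty -> index 2.
Insert 332: h=2, h2=3, slot 2 occupied -> index 5.
Insert 123: h=2, h2=4, slot 2 occupied -> index 6.
Insert 871: h=2, h2=2, slot 2 occupied -> index 4.
Insert 654: h=5, h2=5, slot 5 occupied -> index 10.
Insert 486: h=2, h2=7, slot 2 occupied -> index 9.
Table: [715, -, 57, -, 871, 332, 123, -, -, 486, 654]

10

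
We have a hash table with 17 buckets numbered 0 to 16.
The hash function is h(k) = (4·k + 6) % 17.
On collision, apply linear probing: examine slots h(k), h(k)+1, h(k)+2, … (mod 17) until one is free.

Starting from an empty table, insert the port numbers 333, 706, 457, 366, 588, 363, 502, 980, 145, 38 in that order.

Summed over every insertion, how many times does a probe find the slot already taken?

8

333: h=12 -> slot 12
706: h=8 -> slot 8
457: h=15 -> slot 15
366: h=8, probe 8,9 -> slot 9
588: h=12, probe 12,13 -> slot 13
363: h=13, probe 13,14 -> slot 14
502: h=8, probe 8,9,10 -> slot 10
980: h=16 -> slot 16
145: h=8, probe 8,9,10,11 -> slot 11
38: h=5 -> slot 5
Table: [-, -, -, -, -, 38, -, -, 706, 366, 502, 145, 333, 588, 363, 457, 980]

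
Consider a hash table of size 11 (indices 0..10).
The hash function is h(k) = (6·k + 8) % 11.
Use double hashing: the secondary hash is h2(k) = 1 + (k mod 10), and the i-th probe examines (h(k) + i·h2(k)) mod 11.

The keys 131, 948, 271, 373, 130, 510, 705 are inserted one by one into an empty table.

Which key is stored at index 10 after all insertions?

131 hashes to 2; slot 2 is free -> place at 2.
948 hashes to 9; slot 9 is free -> place at 9.
271 hashes to 6; slot 6 is free -> place at 6.
373 hashes to 2, h2=4; 2,6 taken -> place at 10.
130 hashes to 7; slot 7 is free -> place at 7.
510 hashes to 10, h2=1; 10 taken -> place at 0.
705 hashes to 3; slot 3 is free -> place at 3.
Table: [510, ∅, 131, 705, ∅, ∅, 271, 130, ∅, 948, 373]

373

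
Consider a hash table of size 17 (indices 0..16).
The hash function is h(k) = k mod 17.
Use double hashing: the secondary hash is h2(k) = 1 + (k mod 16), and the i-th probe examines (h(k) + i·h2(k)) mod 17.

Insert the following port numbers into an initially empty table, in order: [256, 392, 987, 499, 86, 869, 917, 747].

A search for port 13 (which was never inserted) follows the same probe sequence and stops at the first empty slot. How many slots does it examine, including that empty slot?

3

256 hashes to 1; slot 1 is free => place at 1.
392 hashes to 1, h2=9; 1 taken => place at 10.
987 hashes to 1, h2=12; 1 taken => place at 13.
499 hashes to 6; slot 6 is free => place at 6.
86 hashes to 1, h2=7; 1 taken => place at 8.
869 hashes to 2; slot 2 is free => place at 2.
917 hashes to 16; slot 16 is free => place at 16.
747 hashes to 16, h2=12; 16 taken => place at 11.
Table: [., 256, 869, ., ., ., 499, ., 86, ., 392, 747, ., 987, ., ., 917]
Lookup 13: h=13, h2=14, probe 13,10,7 → slot 7 empty, not found.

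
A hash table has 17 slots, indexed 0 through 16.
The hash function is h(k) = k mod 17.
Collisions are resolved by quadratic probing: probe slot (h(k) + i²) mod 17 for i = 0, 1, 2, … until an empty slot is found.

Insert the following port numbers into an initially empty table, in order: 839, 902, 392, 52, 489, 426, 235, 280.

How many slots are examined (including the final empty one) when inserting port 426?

4

839: h=6 => slot 6
902: h=1 => slot 1
392: h=1, probe 1,2 => slot 2
52: h=1, probe 1,2,5 => slot 5
489: h=13 => slot 13
426: h=1, probe 1,2,5,10 => slot 10
235: h=14 => slot 14
280: h=8 => slot 8
Table: [_, 902, 392, _, _, 52, 839, _, 280, _, 426, _, _, 489, 235, _, _]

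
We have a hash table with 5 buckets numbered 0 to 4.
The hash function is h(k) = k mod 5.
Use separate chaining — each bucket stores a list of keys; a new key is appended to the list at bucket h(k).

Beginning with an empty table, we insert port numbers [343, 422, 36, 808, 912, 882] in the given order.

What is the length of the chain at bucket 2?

Insert 343: h=3, bucket 3 empty -> new chain.
Insert 422: h=2, bucket 2 empty -> new chain.
Insert 36: h=1, bucket 1 empty -> new chain.
Insert 808: h=3, bucket 3 nonempty -> append to chain.
Insert 912: h=2, bucket 2 nonempty -> append to chain.
Insert 882: h=2, bucket 2 nonempty -> append to chain.
Final buckets:
0: -
1: 36
2: 422 -> 912 -> 882
3: 343 -> 808
4: -

3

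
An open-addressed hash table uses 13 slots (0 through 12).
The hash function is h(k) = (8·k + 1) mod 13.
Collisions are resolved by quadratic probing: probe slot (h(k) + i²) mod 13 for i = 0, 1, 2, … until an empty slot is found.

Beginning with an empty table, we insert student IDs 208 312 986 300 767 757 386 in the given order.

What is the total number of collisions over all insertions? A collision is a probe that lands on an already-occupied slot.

208 hashes to 1; slot 1 is free => place at 1.
312 hashes to 1; 1 taken => place at 2.
986 hashes to 11; slot 11 is free => place at 11.
300 hashes to 9; slot 9 is free => place at 9.
767 hashes to 1; 1,2 taken => place at 5.
757 hashes to 12; slot 12 is free => place at 12.
386 hashes to 8; slot 8 is free => place at 8.
Table: [-, 208, 312, -, -, 767, -, -, 386, 300, -, 986, 757]

3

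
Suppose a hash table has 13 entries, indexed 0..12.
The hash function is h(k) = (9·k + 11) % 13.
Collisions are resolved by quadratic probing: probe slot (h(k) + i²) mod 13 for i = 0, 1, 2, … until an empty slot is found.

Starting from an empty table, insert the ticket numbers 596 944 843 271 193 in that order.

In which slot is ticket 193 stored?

Insert 596: h=6, slot 6 empty => index 6.
Insert 944: h=5, slot 5 empty => index 5.
Insert 843: h=6, slot 6 occupied => index 7.
Insert 271: h=6, slots 6,7 occupied => index 10.
Insert 193: h=6, slots 6,7,10 occupied => index 2.
Table: [-, -, 193, -, -, 944, 596, 843, -, -, 271, -, -]

2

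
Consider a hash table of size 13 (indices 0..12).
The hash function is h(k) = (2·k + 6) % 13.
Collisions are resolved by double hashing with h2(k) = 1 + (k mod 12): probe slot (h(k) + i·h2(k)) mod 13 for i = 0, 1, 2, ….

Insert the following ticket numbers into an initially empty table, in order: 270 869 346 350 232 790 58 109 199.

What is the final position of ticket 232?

7

Insert 270: h=0, slot 0 empty -> index 0.
Insert 869: h=2, slot 2 empty -> index 2.
Insert 346: h=9, slot 9 empty -> index 9.
Insert 350: h=4, slot 4 empty -> index 4.
Insert 232: h=2, h2=5, slot 2 occupied -> index 7.
Insert 790: h=0, h2=11, slot 0 occupied -> index 11.
Insert 58: h=5, slot 5 empty -> index 5.
Insert 109: h=3, slot 3 empty -> index 3.
Insert 199: h=1, slot 1 empty -> index 1.
Table: [270, 199, 869, 109, 350, 58, ∅, 232, ∅, 346, ∅, 790, ∅]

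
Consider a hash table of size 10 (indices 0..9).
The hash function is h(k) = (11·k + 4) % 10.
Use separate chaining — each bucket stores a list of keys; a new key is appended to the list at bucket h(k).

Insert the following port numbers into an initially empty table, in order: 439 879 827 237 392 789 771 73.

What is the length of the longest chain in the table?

Insert 439: h=3, bucket 3 empty -> new chain.
Insert 879: h=3, bucket 3 nonempty -> append to chain.
Insert 827: h=1, bucket 1 empty -> new chain.
Insert 237: h=1, bucket 1 nonempty -> append to chain.
Insert 392: h=6, bucket 6 empty -> new chain.
Insert 789: h=3, bucket 3 nonempty -> append to chain.
Insert 771: h=5, bucket 5 empty -> new chain.
Insert 73: h=7, bucket 7 empty -> new chain.
Final buckets:
0: _
1: 827 -> 237
2: _
3: 439 -> 879 -> 789
4: _
5: 771
6: 392
7: 73
8: _
9: _

3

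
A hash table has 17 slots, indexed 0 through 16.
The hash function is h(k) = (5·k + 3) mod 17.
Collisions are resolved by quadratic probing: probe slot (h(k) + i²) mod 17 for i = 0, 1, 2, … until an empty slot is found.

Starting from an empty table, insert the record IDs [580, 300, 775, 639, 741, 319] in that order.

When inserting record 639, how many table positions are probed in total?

2

Insert 580: h=13, slot 13 empty -> index 13.
Insert 300: h=7, slot 7 empty -> index 7.
Insert 775: h=2, slot 2 empty -> index 2.
Insert 639: h=2, slot 2 occupied -> index 3.
Insert 741: h=2, slots 2,3 occupied -> index 6.
Insert 319: h=0, slot 0 empty -> index 0.
Table: [319, —, 775, 639, —, —, 741, 300, —, —, —, —, —, 580, —, —, —]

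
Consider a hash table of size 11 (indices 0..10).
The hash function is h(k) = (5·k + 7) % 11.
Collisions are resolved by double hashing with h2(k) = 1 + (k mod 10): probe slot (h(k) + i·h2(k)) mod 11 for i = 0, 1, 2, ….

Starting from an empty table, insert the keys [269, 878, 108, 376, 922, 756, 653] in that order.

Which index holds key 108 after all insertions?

6

269 hashes to 10; slot 10 is free => place at 10.
878 hashes to 8; slot 8 is free => place at 8.
108 hashes to 8, h2=9; 8 taken => place at 6.
376 hashes to 6, h2=7; 6 taken => place at 2.
922 hashes to 8, h2=3; 8 taken => place at 0.
756 hashes to 3; slot 3 is free => place at 3.
653 hashes to 5; slot 5 is free => place at 5.
Table: [922, ., 376, 756, ., 653, 108, ., 878, ., 269]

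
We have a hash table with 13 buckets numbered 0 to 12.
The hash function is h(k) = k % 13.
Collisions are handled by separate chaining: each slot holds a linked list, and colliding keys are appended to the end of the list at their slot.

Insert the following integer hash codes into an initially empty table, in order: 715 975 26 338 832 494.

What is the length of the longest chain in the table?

Insert 715: h=0, bucket 0 empty → new chain.
Insert 975: h=0, bucket 0 nonempty → append to chain.
Insert 26: h=0, bucket 0 nonempty → append to chain.
Insert 338: h=0, bucket 0 nonempty → append to chain.
Insert 832: h=0, bucket 0 nonempty → append to chain.
Insert 494: h=0, bucket 0 nonempty → append to chain.
Final buckets:
0: 715 -> 975 -> 26 -> 338 -> 832 -> 494
1: —
2: —
3: —
4: —
5: —
6: —
7: —
8: —
9: —
10: —
11: —
12: —

6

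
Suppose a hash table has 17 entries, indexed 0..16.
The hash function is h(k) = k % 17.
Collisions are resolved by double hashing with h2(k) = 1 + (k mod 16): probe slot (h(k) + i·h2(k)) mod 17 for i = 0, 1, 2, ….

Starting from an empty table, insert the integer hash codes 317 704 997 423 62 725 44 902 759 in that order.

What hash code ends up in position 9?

62

317 hashes to 11; slot 11 is free → place at 11.
704 hashes to 7; slot 7 is free → place at 7.
997 hashes to 11, h2=6; 11 taken → place at 0.
423 hashes to 15; slot 15 is free → place at 15.
62 hashes to 11, h2=15; 11 taken → place at 9.
725 hashes to 11, h2=6; 11,0 taken → place at 6.
44 hashes to 10; slot 10 is free → place at 10.
902 hashes to 1; slot 1 is free → place at 1.
759 hashes to 11, h2=8; 11 taken → place at 2.
Table: [997, 902, 759, -, -, -, 725, 704, -, 62, 44, 317, -, -, -, 423, -]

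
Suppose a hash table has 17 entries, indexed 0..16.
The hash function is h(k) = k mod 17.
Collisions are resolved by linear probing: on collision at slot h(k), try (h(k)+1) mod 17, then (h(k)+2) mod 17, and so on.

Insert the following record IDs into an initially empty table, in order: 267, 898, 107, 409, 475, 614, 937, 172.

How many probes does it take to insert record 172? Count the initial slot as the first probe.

267: h=12 -> slot 12
898: h=14 -> slot 14
107: h=5 -> slot 5
409: h=1 -> slot 1
475: h=16 -> slot 16
614: h=2 -> slot 2
937: h=2, probe 2,3 -> slot 3
172: h=2, probe 2,3,4 -> slot 4
Table: [—, 409, 614, 937, 172, 107, —, —, —, —, —, —, 267, —, 898, —, 475]

3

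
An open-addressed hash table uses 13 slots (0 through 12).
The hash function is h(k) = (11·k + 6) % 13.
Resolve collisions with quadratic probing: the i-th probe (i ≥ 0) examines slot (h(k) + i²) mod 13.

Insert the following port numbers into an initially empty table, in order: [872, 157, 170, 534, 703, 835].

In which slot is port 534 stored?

0

872 hashes to 4; slot 4 is free => place at 4.
157 hashes to 4; 4 taken => place at 5.
170 hashes to 4; 4,5 taken => place at 8.
534 hashes to 4; 4,5,8 taken => place at 0.
703 hashes to 4; 4,5,8,0 taken => place at 7.
835 hashes to 0; 0 taken => place at 1.
Table: [534, 835, ∅, ∅, 872, 157, ∅, 703, 170, ∅, ∅, ∅, ∅]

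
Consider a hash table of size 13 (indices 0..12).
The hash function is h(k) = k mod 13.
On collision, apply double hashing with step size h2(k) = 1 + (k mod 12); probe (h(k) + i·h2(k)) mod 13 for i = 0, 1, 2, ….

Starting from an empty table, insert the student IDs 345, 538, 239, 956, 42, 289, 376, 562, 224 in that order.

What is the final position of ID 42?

10

Insert 345: h=7, slot 7 empty -> index 7.
Insert 538: h=5, slot 5 empty -> index 5.
Insert 239: h=5, h2=12, slot 5 occupied -> index 4.
Insert 956: h=7, h2=9, slot 7 occupied -> index 3.
Insert 42: h=3, h2=7, slot 3 occupied -> index 10.
Insert 289: h=3, h2=2, slots 3,5,7 occupied -> index 9.
Insert 376: h=12, slot 12 empty -> index 12.
Insert 562: h=3, h2=11, slot 3 occupied -> index 1.
Insert 224: h=3, h2=9, slots 3,12 occupied -> index 8.
Table: [—, 562, —, 956, 239, 538, —, 345, 224, 289, 42, —, 376]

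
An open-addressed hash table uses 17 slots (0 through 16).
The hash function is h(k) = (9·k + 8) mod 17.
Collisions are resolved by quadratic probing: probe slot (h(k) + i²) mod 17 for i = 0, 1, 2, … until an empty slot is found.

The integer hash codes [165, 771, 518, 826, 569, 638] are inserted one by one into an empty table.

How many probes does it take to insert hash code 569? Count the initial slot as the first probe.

3

165: h=14 => slot 14
771: h=11 => slot 11
518: h=12 => slot 12
826: h=13 => slot 13
569: h=12, probe 12,13,16 => slot 16
638: h=4 => slot 4
Table: [—, —, —, —, 638, —, —, —, —, —, —, 771, 518, 826, 165, —, 569]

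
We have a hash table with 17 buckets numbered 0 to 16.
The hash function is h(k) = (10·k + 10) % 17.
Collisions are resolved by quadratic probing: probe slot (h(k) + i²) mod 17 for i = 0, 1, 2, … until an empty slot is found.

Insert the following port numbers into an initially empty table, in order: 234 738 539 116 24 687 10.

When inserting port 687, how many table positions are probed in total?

Insert 234: h=4, slot 4 empty => index 4.
Insert 738: h=12, slot 12 empty => index 12.
Insert 539: h=11, slot 11 empty => index 11.
Insert 116: h=14, slot 14 empty => index 14.
Insert 24: h=12, slot 12 occupied => index 13.
Insert 687: h=12, slots 12,13 occupied => index 16.
Insert 10: h=8, slot 8 empty => index 8.
Table: [∅, ∅, ∅, ∅, 234, ∅, ∅, ∅, 10, ∅, ∅, 539, 738, 24, 116, ∅, 687]

3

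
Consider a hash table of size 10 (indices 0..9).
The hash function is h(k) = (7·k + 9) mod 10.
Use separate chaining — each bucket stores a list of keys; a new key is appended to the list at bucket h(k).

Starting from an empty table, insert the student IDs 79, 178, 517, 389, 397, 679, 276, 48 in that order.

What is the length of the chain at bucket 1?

Insert 79: h=2, bucket 2 empty → new chain.
Insert 178: h=5, bucket 5 empty → new chain.
Insert 517: h=8, bucket 8 empty → new chain.
Insert 389: h=2, bucket 2 nonempty → append to chain.
Insert 397: h=8, bucket 8 nonempty → append to chain.
Insert 679: h=2, bucket 2 nonempty → append to chain.
Insert 276: h=1, bucket 1 empty → new chain.
Insert 48: h=5, bucket 5 nonempty → append to chain.
Final buckets:
0: -
1: 276
2: 79 -> 389 -> 679
3: -
4: -
5: 178 -> 48
6: -
7: -
8: 517 -> 397
9: -

1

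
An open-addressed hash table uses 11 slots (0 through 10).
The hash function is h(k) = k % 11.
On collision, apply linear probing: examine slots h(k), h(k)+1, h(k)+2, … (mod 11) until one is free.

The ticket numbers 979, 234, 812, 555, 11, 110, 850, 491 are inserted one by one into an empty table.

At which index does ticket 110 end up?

Insert 979: h=0, slot 0 empty -> index 0.
Insert 234: h=3, slot 3 empty -> index 3.
Insert 812: h=9, slot 9 empty -> index 9.
Insert 555: h=5, slot 5 empty -> index 5.
Insert 11: h=0, slot 0 occupied -> index 1.
Insert 110: h=0, slots 0,1 occupied -> index 2.
Insert 850: h=3, slot 3 occupied -> index 4.
Insert 491: h=7, slot 7 empty -> index 7.
Table: [979, 11, 110, 234, 850, 555, _, 491, _, 812, _]

2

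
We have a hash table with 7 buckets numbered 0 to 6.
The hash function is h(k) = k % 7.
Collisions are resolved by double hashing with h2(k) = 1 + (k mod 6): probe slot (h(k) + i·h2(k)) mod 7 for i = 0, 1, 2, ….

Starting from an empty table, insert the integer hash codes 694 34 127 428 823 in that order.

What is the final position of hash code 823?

5

694: h=1 => slot 1
34: h=6 => slot 6
127: h=1, h2=2, probe 1,3 => slot 3
428: h=1, h2=3, probe 1,4 => slot 4
823: h=4, h2=2, probe 4,6,1,3,5 => slot 5
Table: [∅, 694, ∅, 127, 428, 823, 34]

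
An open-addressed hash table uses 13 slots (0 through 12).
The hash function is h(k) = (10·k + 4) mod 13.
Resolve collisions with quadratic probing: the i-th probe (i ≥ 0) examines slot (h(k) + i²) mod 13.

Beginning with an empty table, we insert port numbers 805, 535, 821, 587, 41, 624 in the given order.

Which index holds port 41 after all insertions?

1

Insert 805: h=7, slot 7 empty -> index 7.
Insert 535: h=11, slot 11 empty -> index 11.
Insert 821: h=11, slot 11 occupied -> index 12.
Insert 587: h=11, slots 11,12 occupied -> index 2.
Insert 41: h=11, slots 11,12,2,7 occupied -> index 1.
Insert 624: h=4, slot 4 empty -> index 4.
Table: [—, 41, 587, —, 624, —, —, 805, —, —, —, 535, 821]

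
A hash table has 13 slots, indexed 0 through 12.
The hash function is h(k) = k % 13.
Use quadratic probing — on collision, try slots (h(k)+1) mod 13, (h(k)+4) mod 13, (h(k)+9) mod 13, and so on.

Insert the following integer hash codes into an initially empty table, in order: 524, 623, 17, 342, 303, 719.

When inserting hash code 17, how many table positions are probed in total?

524: h=4 -> slot 4
623: h=12 -> slot 12
17: h=4, probe 4,5 -> slot 5
342: h=4, probe 4,5,8 -> slot 8
303: h=4, probe 4,5,8,0 -> slot 0
719: h=4, probe 4,5,8,0,7 -> slot 7
Table: [303, —, —, —, 524, 17, —, 719, 342, —, —, —, 623]

2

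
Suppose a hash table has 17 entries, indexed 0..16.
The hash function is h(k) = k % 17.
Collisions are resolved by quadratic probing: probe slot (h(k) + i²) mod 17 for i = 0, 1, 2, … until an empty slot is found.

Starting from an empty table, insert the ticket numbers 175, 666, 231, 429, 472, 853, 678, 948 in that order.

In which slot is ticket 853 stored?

175: h=5 => slot 5
666: h=3 => slot 3
231: h=10 => slot 10
429: h=4 => slot 4
472: h=13 => slot 13
853: h=3, probe 3,4,7 => slot 7
678: h=15 => slot 15
948: h=13, probe 13,14 => slot 14
Table: [∅, ∅, ∅, 666, 429, 175, ∅, 853, ∅, ∅, 231, ∅, ∅, 472, 948, 678, ∅]

7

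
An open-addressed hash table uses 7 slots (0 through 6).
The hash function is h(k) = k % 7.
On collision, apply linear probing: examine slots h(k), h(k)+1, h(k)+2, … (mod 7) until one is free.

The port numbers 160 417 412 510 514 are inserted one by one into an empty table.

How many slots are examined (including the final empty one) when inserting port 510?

3

160 hashes to 6; slot 6 is free => place at 6.
417 hashes to 4; slot 4 is free => place at 4.
412 hashes to 6; 6 taken => place at 0.
510 hashes to 6; 6,0 taken => place at 1.
514 hashes to 3; slot 3 is free => place at 3.
Table: [412, 510, ∅, 514, 417, ∅, 160]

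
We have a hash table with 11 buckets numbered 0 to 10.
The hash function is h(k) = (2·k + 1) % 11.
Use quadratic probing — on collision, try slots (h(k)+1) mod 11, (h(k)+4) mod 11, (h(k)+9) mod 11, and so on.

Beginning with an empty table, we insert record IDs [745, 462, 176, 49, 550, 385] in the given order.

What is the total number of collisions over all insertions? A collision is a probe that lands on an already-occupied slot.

6

745 hashes to 6; slot 6 is free -> place at 6.
462 hashes to 1; slot 1 is free -> place at 1.
176 hashes to 1; 1 taken -> place at 2.
49 hashes to 0; slot 0 is free -> place at 0.
550 hashes to 1; 1,2 taken -> place at 5.
385 hashes to 1; 1,2,5 taken -> place at 10.
Table: [49, 462, 176, _, _, 550, 745, _, _, _, 385]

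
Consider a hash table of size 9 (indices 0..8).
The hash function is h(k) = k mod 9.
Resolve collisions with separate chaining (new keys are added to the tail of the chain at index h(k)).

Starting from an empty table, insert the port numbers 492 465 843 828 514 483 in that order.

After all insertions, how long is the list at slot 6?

4

Insert 492: h=6, bucket 6 empty -> new chain.
Insert 465: h=6, bucket 6 nonempty -> append to chain.
Insert 843: h=6, bucket 6 nonempty -> append to chain.
Insert 828: h=0, bucket 0 empty -> new chain.
Insert 514: h=1, bucket 1 empty -> new chain.
Insert 483: h=6, bucket 6 nonempty -> append to chain.
Final buckets:
0: 828
1: 514
2: _
3: _
4: _
5: _
6: 492 -> 465 -> 843 -> 483
7: _
8: _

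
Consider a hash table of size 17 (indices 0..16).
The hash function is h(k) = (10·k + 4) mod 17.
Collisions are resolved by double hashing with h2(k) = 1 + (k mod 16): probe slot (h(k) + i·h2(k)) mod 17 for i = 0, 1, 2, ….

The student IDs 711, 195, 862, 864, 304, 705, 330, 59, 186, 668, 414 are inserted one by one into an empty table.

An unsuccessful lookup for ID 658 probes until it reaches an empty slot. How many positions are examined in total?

711 hashes to 8; slot 8 is free => place at 8.
195 hashes to 16; slot 16 is free => place at 16.
862 hashes to 5; slot 5 is free => place at 5.
864 hashes to 8, h2=1; 8 taken => place at 9.
304 hashes to 1; slot 1 is free => place at 1.
705 hashes to 16, h2=2; 16,1 taken => place at 3.
330 hashes to 6; slot 6 is free => place at 6.
59 hashes to 16, h2=12; 16 taken => place at 11.
186 hashes to 11, h2=11; 11,5,16 taken => place at 10.
668 hashes to 3, h2=13; 3,16 taken => place at 12.
414 hashes to 13; slot 13 is free => place at 13.
Table: [-, 304, -, 705, -, 862, 330, -, 711, 864, 186, 59, 668, 414, -, -, 195]
Lookup 658: h=5, h2=3, probe 5,8,11,14 → slot 14 empty, not found.

4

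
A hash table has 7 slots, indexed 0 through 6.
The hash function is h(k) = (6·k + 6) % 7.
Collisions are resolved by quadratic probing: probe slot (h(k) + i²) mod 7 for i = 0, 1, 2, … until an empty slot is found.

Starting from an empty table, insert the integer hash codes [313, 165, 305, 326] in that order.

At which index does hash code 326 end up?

313 hashes to 1; slot 1 is free → place at 1.
165 hashes to 2; slot 2 is free → place at 2.
305 hashes to 2; 2 taken → place at 3.
326 hashes to 2; 2,3 taken → place at 6.
Table: [∅, 313, 165, 305, ∅, ∅, 326]

6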